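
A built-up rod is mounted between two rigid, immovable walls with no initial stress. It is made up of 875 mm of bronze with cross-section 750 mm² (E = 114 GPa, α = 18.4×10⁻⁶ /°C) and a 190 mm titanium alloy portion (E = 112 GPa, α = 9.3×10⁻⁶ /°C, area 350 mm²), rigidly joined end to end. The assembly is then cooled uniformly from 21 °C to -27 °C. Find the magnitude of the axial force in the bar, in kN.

P ≈ 56.9 kN (tensile)

If the supports were absent, the total length change would be Σ αᵢΔT Lᵢ = 18.4×10⁻⁶×48×875 + 9.3×10⁻⁶×48×190 = 0.8576 mm.
The walls prevent any net length change, so an axial force P (same in every segment) develops. Compatibility: P · Σ Lᵢ/(AᵢEᵢ) = δ_free.
The series flexibility is Σ Lᵢ/(AᵢEᵢ) = 875/(750×114×10³) + 190/(350×112×10³) = 1.508×10⁻⁵ mm/N.
So P = 0.8576 / 1.508×10⁻⁵ = 56.87 kN, tensile.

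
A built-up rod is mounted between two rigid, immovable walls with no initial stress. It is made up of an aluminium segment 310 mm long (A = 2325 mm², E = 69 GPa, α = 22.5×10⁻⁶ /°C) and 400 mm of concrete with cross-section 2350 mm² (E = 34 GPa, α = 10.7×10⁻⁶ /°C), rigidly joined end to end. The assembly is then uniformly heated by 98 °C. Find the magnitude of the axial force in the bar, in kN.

P ≈ 159 kN (compressive)

If the supports were absent, the total length change would be Σ αᵢΔT Lᵢ = 22.5×10⁻⁶×98×310 + 10.7×10⁻⁶×98×400 = 1.103 mm.
Since the ends are fixed, an axial force P builds up, equal in every segment, with P · Σ Lᵢ/(AᵢEᵢ) = δ_free.
The series flexibility is Σ Lᵢ/(AᵢEᵢ) = 310/(2325×69×10³) + 400/(2350×34×10³) = 6.939×10⁻⁶ mm/N.
P = 1.103 / 6.939×10⁻⁶ = 159000 N = 159 kN, compressive.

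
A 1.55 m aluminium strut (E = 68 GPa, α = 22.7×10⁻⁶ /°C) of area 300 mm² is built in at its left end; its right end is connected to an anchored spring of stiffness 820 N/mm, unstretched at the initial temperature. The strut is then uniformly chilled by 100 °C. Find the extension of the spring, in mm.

δ ≈ 3.31 mm

If the spring were absent the strut would shorten by αΔT L = 22.7×10⁻⁶ × 100 × 1550 = 3.518 mm.
With a force P in the spring, the elastic change of the strut is PL/(AE) and that of the spring is P/k; compatibility requires their sum to equal δ_free.
So P = δ_free / [L/(AE) + 1/k] = 3.518 / [ 1550/(300×68×10³) + 1/(820) ].
P = 3.518 / 0.001295 = 2716 N.
Spring extension = P/k = 2716/(820) = 3.312 mm.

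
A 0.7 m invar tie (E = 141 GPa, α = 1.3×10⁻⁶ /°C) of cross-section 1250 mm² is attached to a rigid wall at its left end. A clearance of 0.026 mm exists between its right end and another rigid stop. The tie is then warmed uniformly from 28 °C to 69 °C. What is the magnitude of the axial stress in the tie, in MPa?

Unrestrained expansion: δ_free = αΔT L = 1.3×10⁻⁶ × 41 × 700 = 0.03731 mm.
After closing the 0.026 mm clearance, 0.03731 − 0.026 = 0.01131 mm of expansion remains to be suppressed by the wall.
That suppressed elongation corresponds to σ = E·Δ/L = 141×10³ × 0.01131/700 = 2.278 MPa.

σ ≈ 2.28 MPa (compressive)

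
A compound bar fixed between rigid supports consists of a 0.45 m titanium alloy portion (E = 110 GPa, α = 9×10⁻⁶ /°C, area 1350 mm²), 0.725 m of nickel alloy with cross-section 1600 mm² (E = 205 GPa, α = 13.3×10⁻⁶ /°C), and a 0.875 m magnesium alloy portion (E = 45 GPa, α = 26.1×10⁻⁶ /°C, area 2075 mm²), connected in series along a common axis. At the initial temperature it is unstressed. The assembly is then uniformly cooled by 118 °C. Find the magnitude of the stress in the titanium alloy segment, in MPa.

If the supports were absent, the total length change would be Σ αᵢΔT Lᵢ = 9×10⁻⁶×118×450 + 13.3×10⁻⁶×118×725 + 26.1×10⁻⁶×118×875 = 4.311 mm.
The walls prevent any net length change, so an axial force P (same in every segment) develops. Compatibility: P · Σ Lᵢ/(AᵢEᵢ) = δ_free.
Σ Lᵢ/(AᵢEᵢ) = 450/(1350×110×10³) + 725/(1600×205×10³) + 875/(2075×45×10³) = 1.461×10⁻⁵ mm/N.
So P = 4.311 / 1.461×10⁻⁵ = 295 kN, tensile.
σ_{titanium alloy} = P / A = 295000 / 1350 = 218.5 MPa.

σ ≈ 219 MPa (tensile)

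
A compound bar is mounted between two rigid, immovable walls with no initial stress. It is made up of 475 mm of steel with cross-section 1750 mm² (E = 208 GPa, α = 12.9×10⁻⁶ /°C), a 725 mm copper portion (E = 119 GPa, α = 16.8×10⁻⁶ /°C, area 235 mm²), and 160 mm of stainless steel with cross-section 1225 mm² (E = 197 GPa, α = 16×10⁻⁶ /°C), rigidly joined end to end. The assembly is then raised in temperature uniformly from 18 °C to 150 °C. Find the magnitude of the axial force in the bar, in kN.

If the supports were absent, the total length change would be Σ αᵢΔT Lᵢ = 12.9×10⁻⁶×132×475 + 16.8×10⁻⁶×132×725 + 16×10⁻⁶×132×160 = 2.755 mm.
The walls prevent any net length change, so an axial force P (same in every segment) develops. Compatibility: P · Σ Lᵢ/(AᵢEᵢ) = δ_free.
The series flexibility is Σ Lᵢ/(AᵢEᵢ) = 475/(1750×208×10³) + 725/(235×119×10³) + 160/(1225×197×10³) = 2.789×10⁻⁵ mm/N.
P = 2.755 / 2.789×10⁻⁵ = 98750 N = 98.75 kN, compressive.

P ≈ 98.8 kN (compressive)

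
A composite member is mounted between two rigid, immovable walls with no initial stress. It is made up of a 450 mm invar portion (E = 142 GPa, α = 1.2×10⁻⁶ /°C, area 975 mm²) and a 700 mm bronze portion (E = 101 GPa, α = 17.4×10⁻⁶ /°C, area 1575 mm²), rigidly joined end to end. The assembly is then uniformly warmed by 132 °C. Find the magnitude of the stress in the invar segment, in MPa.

σ ≈ 225 MPa (compressive)

If the supports were absent, the total length change would be Σ αᵢΔT Lᵢ = 1.2×10⁻⁶×132×450 + 17.4×10⁻⁶×132×700 = 1.679 mm.
Since the ends are fixed, an axial force P builds up, equal in every segment, with P · Σ Lᵢ/(AᵢEᵢ) = δ_free.
The series flexibility is Σ Lᵢ/(AᵢEᵢ) = 450/(975×142×10³) + 700/(1575×101×10³) = 7.651×10⁻⁶ mm/N.
Hence P = δ_free / Σ(L/AE) = 1.679/7.651×10⁻⁶ = 219.5 kN (compressive).
σ_{invar} = P / A = 219500 / 975 = 225.1 MPa.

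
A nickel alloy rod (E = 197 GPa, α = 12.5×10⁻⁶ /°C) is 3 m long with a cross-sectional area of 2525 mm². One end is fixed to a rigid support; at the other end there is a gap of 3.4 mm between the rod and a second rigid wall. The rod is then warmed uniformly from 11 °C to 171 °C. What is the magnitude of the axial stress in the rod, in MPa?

σ ≈ 171 MPa (compressive)

If the wall were absent the rod would grow by αΔT L = 12.5×10⁻⁶ × 160 × 3000 = 6 mm.
The gap closes (δ_free > 3.4 mm) and the wall then resists a further 6 − 3.4 = 2.6 mm of expansion.
So σ = E(δ_free − g)/L = 197×10³ × 2.6/3000 = 170.7 MPa.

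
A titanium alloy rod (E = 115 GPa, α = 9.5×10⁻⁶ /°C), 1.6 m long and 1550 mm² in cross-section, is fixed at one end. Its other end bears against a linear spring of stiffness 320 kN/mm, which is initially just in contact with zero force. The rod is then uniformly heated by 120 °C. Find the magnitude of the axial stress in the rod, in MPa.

σ ≈ 97.2 MPa (compressive)

If the spring were absent the rod would lengthen by αΔT L = 9.5×10⁻⁶ × 120 × 1600 = 1.824 mm.
Let P be the compressive force at the spring. The rod shortens elastically by PL/(AE) and the spring compresses by P/k; together these equal δ_free.
P [ L/(AE) + 1/k ] = δ_free → P [ 1600/(1550×115×10³) + 1/(320×10³) ] = 1.824.
P = 1.824 / 1.21×10⁻⁵ = 150700 N.
σ = P/A = 150700/1550 = 97.24 MPa.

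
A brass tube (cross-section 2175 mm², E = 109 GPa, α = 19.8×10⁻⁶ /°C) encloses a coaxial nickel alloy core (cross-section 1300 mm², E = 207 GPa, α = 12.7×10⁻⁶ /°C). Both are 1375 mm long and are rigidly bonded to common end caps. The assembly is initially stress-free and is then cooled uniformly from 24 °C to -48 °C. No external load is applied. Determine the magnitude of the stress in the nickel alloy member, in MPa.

The brass has the larger α, so on cooling it would change length more than the nickel alloy if both were free. The rigid plates force a common final length, so the brass is put into tension and the nickel alloy into compression, with equal and opposite forces P (no external load).
Equating the net (thermal + elastic) strains gives |α₁ − α₂|·ΔT = P·[1/(A₁E₁) + 1/(A₂E₂)].
|α₁ − α₂|·ΔT = 7.1×10⁻⁶ × 72 = 0.0005112.
1/(A₁E₁) + 1/(A₂E₂) = 1/(2175×109×10³) + 1/(1300×207×10³) = 7.934×10⁻⁹ N⁻¹.
So P = 0.0005112 / 7.934×10⁻⁹ = 64.43 kN.
σ_{nickel alloy} = P/A₂ = 64430/1300 = 49.56 MPa, compressive.

σ ≈ 49.6 MPa (compressive)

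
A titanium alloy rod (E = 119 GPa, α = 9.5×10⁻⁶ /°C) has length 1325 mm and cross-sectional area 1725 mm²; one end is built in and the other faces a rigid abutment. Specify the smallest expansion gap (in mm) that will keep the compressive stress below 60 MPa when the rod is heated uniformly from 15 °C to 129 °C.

g ≈ 0.767 mm

Free expansion if unrestrained: δ_free = αΔT L = 9.5×10⁻⁶ × 114 × 1325 = 1.435 mm.
A stress of 60 MPa corresponds to the wall pushing the rod back by σL/E = 60×1325/(119×10³) = 0.6681 mm.
The gap must absorb the remainder: g_min = 1.435 − 0.6681 = 0.7669 mm.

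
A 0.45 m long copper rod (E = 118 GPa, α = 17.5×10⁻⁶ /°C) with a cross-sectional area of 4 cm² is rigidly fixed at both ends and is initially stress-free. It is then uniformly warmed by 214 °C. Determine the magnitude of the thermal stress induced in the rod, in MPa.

σ ≈ 442 MPa (compressive)

The supports are rigid, so the total axial strain is zero. The restrained thermal strain is ε = αΔT = 17.5×10⁻⁶ × 214 = 3745×10⁻⁶.
σ = EαΔT = 118×10³ × 17.5×10⁻⁶ × 214 = 441.9 MPa (compressive; the rod is trying to expand).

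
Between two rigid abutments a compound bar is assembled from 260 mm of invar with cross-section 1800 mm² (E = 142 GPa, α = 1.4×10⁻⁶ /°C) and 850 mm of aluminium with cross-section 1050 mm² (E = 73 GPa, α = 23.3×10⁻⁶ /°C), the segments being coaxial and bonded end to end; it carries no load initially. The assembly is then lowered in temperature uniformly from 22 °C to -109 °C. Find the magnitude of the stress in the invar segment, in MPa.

Free thermal contraction of the whole bar: Σ αᵢΔT Lᵢ = 1.4×10⁻⁶×131×260 + 23.3×10⁻⁶×131×850 = 2.642 mm.
The walls prevent any net length change, so an axial force P (same in every segment) develops. Compatibility: P · Σ Lᵢ/(AᵢEᵢ) = δ_free.
The series flexibility is Σ Lᵢ/(AᵢEᵢ) = 260/(1800×142×10³) + 850/(1050×73×10³) = 1.211×10⁻⁵ mm/N.
P = 2.642 / 1.211×10⁻⁵ = 218200 N = 218.2 kN, tensile.
σ_{invar} = P / A = 218200 / 1800 = 121.2 MPa.

σ ≈ 121 MPa (tensile)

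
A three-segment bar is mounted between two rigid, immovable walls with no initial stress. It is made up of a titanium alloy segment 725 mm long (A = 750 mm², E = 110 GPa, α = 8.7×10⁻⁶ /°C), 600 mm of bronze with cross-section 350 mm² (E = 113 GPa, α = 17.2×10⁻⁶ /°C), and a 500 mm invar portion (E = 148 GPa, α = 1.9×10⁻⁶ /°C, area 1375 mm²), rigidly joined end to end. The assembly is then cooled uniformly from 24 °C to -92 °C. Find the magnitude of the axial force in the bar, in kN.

With the walls removed the bar would change length by δ_free = Σ αᵢΔT Lᵢ = 8.7×10⁻⁶×116×725 + 17.2×10⁻⁶×116×600 + 1.9×10⁻⁶×116×500 = 2.039 mm.
Since the ends are fixed, an axial force P builds up, equal in every segment, with P · Σ Lᵢ/(AᵢEᵢ) = δ_free.
The series flexibility is Σ Lᵢ/(AᵢEᵢ) = 725/(750×110×10³) + 600/(350×113×10³) + 500/(1375×148×10³) = 2.642×10⁻⁵ mm/N.
Hence P = δ_free / Σ(L/AE) = 2.039/2.642×10⁻⁵ = 77.19 kN (tensile).

P ≈ 77.2 kN (tensile)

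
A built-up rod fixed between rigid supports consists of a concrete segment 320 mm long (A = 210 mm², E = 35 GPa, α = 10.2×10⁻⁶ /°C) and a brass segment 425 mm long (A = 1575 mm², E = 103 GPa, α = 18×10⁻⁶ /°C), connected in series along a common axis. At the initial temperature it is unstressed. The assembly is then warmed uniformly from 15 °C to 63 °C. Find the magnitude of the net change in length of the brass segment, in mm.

Free thermal expansion of the whole bar: Σ αᵢΔT Lᵢ = 10.2×10⁻⁶×48×320 + 18×10⁻⁶×48×425 = 0.5239 mm.
The rigid supports impose zero overall length change; the single axial force P common to all segments must satisfy P Σ Lᵢ/(AᵢEᵢ) = δ_free.
Σ Lᵢ/(AᵢEᵢ) = 320/(210×35×10³) + 425/(1575×103×10³) = 4.616×10⁻⁵ mm/N.
P = 0.5239 / 4.616×10⁻⁵ = 11350 N = 11.35 kN, compressive.
For the brass segment, free thermal change = 18×10⁻⁶×48×425 = 0.3672 mm and elastic change from P = 11350×425/(1575×103×10³) = 0.02973 mm; these oppose, so the net change is 0.337 mm (segment lengthens).

|ΔL| ≈ 0.337 mm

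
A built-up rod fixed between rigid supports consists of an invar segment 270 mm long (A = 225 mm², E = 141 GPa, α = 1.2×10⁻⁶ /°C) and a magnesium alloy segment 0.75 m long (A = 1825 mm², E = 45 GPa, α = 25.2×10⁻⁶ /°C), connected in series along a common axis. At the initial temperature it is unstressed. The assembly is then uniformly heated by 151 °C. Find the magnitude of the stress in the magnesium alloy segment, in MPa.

σ ≈ 90.2 MPa (compressive)

With the walls removed the bar would change length by δ_free = Σ αᵢΔT Lᵢ = 1.2×10⁻⁶×151×270 + 25.2×10⁻⁶×151×750 = 2.903 mm.
The rigid supports impose zero overall length change; the single axial force P common to all segments must satisfy P Σ Lᵢ/(AᵢEᵢ) = δ_free.
The series flexibility is Σ Lᵢ/(AᵢEᵢ) = 270/(225×141×10³) + 750/(1825×45×10³) = 1.764×10⁻⁵ mm/N.
So P = 2.903 / 1.764×10⁻⁵ = 164.5 kN, compressive.
σ_{magnesium alloy} = P / A = 164500 / 1825 = 90.15 MPa.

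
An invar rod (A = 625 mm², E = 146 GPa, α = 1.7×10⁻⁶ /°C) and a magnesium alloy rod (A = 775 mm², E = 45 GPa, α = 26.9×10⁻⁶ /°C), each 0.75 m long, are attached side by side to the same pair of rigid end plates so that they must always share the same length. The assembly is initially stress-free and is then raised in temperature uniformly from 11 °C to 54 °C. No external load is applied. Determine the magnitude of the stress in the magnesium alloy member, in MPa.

Equilibrium of a rigid end plate with no external load gives equal and opposite internal forces ±P in the two members. Since α_{magnesium alloy} > α_{invar}, heating drives the magnesium alloy into compression and the invar into tension.
Equating the net (thermal + elastic) strains gives |α₁ − α₂|·ΔT = P·[1/(A₁E₁) + 1/(A₂E₂)].
|α₁ − α₂|·ΔT = 25.2×10⁻⁶ × 43 = 0.001084.
1/(A₁E₁) + 1/(A₂E₂) = 1/(625×146×10³) + 1/(775×45×10³) = 3.963×10⁻⁸ N⁻¹.
P = 0.001084 / 3.963×10⁻⁸ = 27340 N = 27.34 kN.
σ_{magnesium alloy} = P/A₂ = 27340/775 = 35.28 MPa, compressive.

σ ≈ 35.3 MPa (compressive)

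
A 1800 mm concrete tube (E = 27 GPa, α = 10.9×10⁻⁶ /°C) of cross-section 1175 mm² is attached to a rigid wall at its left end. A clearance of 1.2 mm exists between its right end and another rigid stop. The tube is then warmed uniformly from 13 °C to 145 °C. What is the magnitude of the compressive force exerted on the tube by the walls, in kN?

P ≈ 24.5 kN

Free thermal elongation = αΔT L = 10.9×10⁻⁶ × 132 × 1800 = 2.59 mm.
This exceeds the 1.2 mm gap, so the wall pushes back. The portion of expansion that must be recovered elastically is δ_free − gap = 2.59 − 1.2 = 1.39 mm.
That suppressed elongation corresponds to σ = E·Δ/L = 27×10³ × 1.39/1800 = 20.85 MPa.
P = σA = 20.85 × 1175 = 24.5 kN.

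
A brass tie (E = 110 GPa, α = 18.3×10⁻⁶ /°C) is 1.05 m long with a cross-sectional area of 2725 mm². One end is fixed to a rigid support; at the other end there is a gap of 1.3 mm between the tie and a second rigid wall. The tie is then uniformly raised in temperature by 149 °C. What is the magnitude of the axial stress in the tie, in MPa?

σ ≈ 164 MPa (compressive)

If the wall were absent the tie would grow by αΔT L = 18.3×10⁻⁶ × 149 × 1050 = 2.863 mm.
The gap closes (δ_free > 1.3 mm) and the wall then resists a further 2.863 − 1.3 = 1.563 mm of expansion.
That suppressed elongation corresponds to σ = E·Δ/L = 110×10³ × 1.563/1050 = 163.7 MPa.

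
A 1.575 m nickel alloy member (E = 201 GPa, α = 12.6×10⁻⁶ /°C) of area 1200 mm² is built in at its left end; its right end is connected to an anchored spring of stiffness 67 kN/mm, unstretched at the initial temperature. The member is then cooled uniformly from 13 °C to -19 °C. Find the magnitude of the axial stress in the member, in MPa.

Free thermal contraction: δ_free = αΔT L = 12.6×10⁻⁶ × 32 × 1575 = 0.635 mm.
Let P be the tensile force in the spring. The member extends elastically by PL/(AE) and the spring stretches by P/k; together these equal δ_free.
P [ L/(AE) + 1/k ] = δ_free → P [ 1575/(1200×201×10³) + 1/(67×10³) ] = 0.635.
P = 0.635 / 2.146×10⁻⁵ = 29600 N.
σ = P/A = 29600/1200 = 24.67 MPa.

σ ≈ 24.7 MPa (tensile)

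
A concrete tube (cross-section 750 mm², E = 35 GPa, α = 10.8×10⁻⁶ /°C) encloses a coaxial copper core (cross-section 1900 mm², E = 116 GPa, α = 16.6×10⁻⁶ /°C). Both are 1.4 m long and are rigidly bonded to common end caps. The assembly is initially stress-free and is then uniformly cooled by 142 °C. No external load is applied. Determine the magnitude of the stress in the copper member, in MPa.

σ ≈ 10.2 MPa (tensile)

Both members must finish at the same length. With the larger α, the copper tends to over-contract; the plates restrain it, putting the copper in tension and the concrete in compression. With no external load the two internal forces are equal and opposite, magnitude P.
Equating the net (thermal + elastic) strains gives |α₁ − α₂|·ΔT = P·[1/(A₁E₁) + 1/(A₂E₂)].
|α₁ − α₂|·ΔT = 5.8×10⁻⁶ × 142 = 0.0008236.
1/(A₁E₁) + 1/(A₂E₂) = 1/(750×35×10³) + 1/(1900×116×10³) = 4.263×10⁻⁸ N⁻¹.
P = 0.0008236 / 4.263×10⁻⁸ = 19320 N = 19.32 kN.
σ_{copper} = P/A₂ = 19320/1900 = 10.17 MPa, tensile.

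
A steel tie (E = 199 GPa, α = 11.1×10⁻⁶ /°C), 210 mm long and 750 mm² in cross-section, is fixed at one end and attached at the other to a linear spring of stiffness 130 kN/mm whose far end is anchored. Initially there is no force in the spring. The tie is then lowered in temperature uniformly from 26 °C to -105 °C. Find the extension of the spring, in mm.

If the spring were absent the tie would shorten by αΔT L = 11.1×10⁻⁶ × 131 × 210 = 0.3054 mm.
Let P be the tensile force in the spring. The tie extends elastically by PL/(AE) and the spring stretches by P/k; together these equal δ_free.
So P = δ_free / [L/(AE) + 1/k] = 0.3054 / [ 210/(750×199×10³) + 1/(130×10³) ].
P = 0.3054 / 9.099×10⁻⁶ = 33560 N.
Spring extension = P/k = 33560/(130×10³) = 0.2581 mm.

δ ≈ 0.258 mm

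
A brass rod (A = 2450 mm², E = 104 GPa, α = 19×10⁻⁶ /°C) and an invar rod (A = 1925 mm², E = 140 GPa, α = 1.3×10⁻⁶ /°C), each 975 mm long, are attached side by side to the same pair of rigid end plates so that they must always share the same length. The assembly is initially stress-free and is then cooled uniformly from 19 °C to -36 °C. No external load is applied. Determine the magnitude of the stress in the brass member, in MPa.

The brass has the larger α, so on cooling it would change length more than the invar if both were free. The rigid plates force a common final length, so the brass is put into tension and the invar into compression, with equal and opposite forces P (no external load).
Equating the net (thermal + elastic) strains gives |α₁ − α₂|·ΔT = P·[1/(A₁E₁) + 1/(A₂E₂)].
|α₁ − α₂|·ΔT = 17.7×10⁻⁶ × 55 = 0.0009735.
1/(A₁E₁) + 1/(A₂E₂) = 1/(2450×104×10³) + 1/(1925×140×10³) = 7.635×10⁻⁹ N⁻¹.
P = 0.0009735 / 7.635×10⁻⁹ = 127500 N = 127.5 kN.
σ_{brass} = P/A₁ = 127500/2450 = 52.04 MPa, tensile.

σ ≈ 52 MPa (tensile)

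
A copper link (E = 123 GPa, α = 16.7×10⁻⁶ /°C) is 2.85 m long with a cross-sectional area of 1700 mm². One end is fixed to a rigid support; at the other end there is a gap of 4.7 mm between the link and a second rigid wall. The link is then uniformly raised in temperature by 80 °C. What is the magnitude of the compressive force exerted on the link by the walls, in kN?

If the wall were absent the link would grow by αΔT L = 16.7×10⁻⁶ × 80 × 2850 = 3.808 mm.
This is smaller than the 4.7 mm clearance, so the link expands freely without reaching the stop — the stress is zero.

P ≈ 0 kN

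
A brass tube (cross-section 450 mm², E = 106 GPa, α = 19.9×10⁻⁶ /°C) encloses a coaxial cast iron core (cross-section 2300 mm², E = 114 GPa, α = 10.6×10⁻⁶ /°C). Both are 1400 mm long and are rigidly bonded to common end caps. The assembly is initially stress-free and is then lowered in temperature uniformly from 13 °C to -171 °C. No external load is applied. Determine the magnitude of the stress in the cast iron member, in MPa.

Both members must finish at the same length. With the larger α, the brass tends to over-contract; the plates restrain it, putting the brass in tension and the cast iron in compression. With no external load the two internal forces are equal and opposite, magnitude P.
Equating the net (thermal + elastic) strains gives |α₁ − α₂|·ΔT = P·[1/(A₁E₁) + 1/(A₂E₂)].
|α₁ − α₂|·ΔT = 9.3×10⁻⁶ × 184 = 0.001711.
1/(A₁E₁) + 1/(A₂E₂) = 1/(450×106×10³) + 1/(2300×114×10³) = 2.478×10⁻⁸ N⁻¹.
So P = 0.001711 / 2.478×10⁻⁸ = 69.06 kN.
σ_{cast iron} = P/A₂ = 69060/2300 = 30.03 MPa, compressive.

σ ≈ 30 MPa (compressive)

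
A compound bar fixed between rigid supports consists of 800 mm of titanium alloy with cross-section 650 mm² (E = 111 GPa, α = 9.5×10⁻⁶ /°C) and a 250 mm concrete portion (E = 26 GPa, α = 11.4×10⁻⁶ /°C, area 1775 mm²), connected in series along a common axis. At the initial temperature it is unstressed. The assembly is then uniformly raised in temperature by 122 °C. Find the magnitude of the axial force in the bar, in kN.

If the supports were absent, the total length change would be Σ αᵢΔT Lᵢ = 9.5×10⁻⁶×122×800 + 11.4×10⁻⁶×122×250 = 1.275 mm.
Since the ends are fixed, an axial force P builds up, equal in every segment, with P · Σ Lᵢ/(AᵢEᵢ) = δ_free.
The series flexibility is Σ Lᵢ/(AᵢEᵢ) = 800/(650×111×10³) + 250/(1775×26×10³) = 1.651×10⁻⁵ mm/N.
P = 1.275 / 1.651×10⁻⁵ = 77240 N = 77.24 kN, compressive.

P ≈ 77.2 kN (compressive)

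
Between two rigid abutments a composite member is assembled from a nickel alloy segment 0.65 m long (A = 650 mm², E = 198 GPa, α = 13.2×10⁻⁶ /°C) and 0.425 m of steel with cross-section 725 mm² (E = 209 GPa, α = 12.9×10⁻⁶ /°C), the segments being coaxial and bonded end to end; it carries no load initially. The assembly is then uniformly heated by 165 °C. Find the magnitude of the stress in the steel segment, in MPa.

Free thermal expansion of the whole bar: Σ αᵢΔT Lᵢ = 13.2×10⁻⁶×165×650 + 12.9×10⁻⁶×165×425 = 2.32 mm.
The rigid supports impose zero overall length change; the single axial force P common to all segments must satisfy P Σ Lᵢ/(AᵢEᵢ) = δ_free.
The series flexibility is Σ Lᵢ/(AᵢEᵢ) = 650/(650×198×10³) + 425/(725×209×10³) = 7.855×10⁻⁶ mm/N.
So P = 2.32 / 7.855×10⁻⁶ = 295.4 kN, compressive.
σ_{steel} = P / A = 295400 / 725 = 407.4 MPa.

σ ≈ 407 MPa (compressive)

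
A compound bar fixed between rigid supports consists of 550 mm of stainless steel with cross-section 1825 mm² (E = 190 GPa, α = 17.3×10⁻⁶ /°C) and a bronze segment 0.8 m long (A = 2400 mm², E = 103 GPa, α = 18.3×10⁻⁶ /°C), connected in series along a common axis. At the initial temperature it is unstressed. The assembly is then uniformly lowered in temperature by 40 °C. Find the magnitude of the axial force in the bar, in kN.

P ≈ 200 kN (tensile)

If the supports were absent, the total length change would be Σ αᵢΔT Lᵢ = 17.3×10⁻⁶×40×550 + 18.3×10⁻⁶×40×800 = 0.9662 mm.
The rigid supports impose zero overall length change; the single axial force P common to all segments must satisfy P Σ Lᵢ/(AᵢEᵢ) = δ_free.
The series flexibility is Σ Lᵢ/(AᵢEᵢ) = 550/(1825×190×10³) + 800/(2400×103×10³) = 4.822×10⁻⁶ mm/N.
So P = 0.9662 / 4.822×10⁻⁶ = 200.4 kN, tensile.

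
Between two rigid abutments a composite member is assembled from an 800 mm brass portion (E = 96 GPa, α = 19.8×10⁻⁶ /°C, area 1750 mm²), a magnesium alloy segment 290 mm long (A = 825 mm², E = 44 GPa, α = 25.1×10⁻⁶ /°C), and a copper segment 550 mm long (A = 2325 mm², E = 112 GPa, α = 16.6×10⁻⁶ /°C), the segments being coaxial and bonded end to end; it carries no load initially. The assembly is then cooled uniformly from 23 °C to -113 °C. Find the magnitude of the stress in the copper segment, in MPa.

Free thermal contraction of the whole bar: Σ αᵢΔT Lᵢ = 19.8×10⁻⁶×136×800 + 25.1×10⁻⁶×136×290 + 16.6×10⁻⁶×136×550 = 4.386 mm.
The rigid supports impose zero overall length change; the single axial force P common to all segments must satisfy P Σ Lᵢ/(AᵢEᵢ) = δ_free.
Σ Lᵢ/(AᵢEᵢ) = 800/(1750×96×10³) + 290/(825×44×10³) + 550/(2325×112×10³) = 1.486×10⁻⁵ mm/N.
P = 4.386 / 1.486×10⁻⁵ = 295100 N = 295.1 kN, tensile.
σ_{copper} = P / A = 295100 / 2325 = 126.9 MPa.

σ ≈ 127 MPa (tensile)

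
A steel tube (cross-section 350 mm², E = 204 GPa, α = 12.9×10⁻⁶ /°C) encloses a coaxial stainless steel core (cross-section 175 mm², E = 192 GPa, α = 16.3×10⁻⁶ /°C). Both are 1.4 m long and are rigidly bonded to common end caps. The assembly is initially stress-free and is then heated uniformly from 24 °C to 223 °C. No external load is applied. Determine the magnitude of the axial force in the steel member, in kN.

P ≈ 15.5 kN (tensile in the steel)

Both members must finish at the same length. With the larger α, the stainless steel tends to over-expand; the plates restrain it, putting the stainless steel in compression and the steel in tension. With no external load the two internal forces are equal and opposite, magnitude P.
Compatibility of the two members (thermal + elastic change equal): (α₁ − α₂)ΔT = P·[1/(A₁E₁) + 1/(A₂E₂)].
|α₁ − α₂|·ΔT = 3.4×10⁻⁶ × 199 = 0.0006766.
1/(A₁E₁) + 1/(A₂E₂) = 1/(350×204×10³) + 1/(175×192×10³) = 4.377×10⁻⁸ N⁻¹.
So P = 0.0006766 / 4.377×10⁻⁸ = 15.46 kN.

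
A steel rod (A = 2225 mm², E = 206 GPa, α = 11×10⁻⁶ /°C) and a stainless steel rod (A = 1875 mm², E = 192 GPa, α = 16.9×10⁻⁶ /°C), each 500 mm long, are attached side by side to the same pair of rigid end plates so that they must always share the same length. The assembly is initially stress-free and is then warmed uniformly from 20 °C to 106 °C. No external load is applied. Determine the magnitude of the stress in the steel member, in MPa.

σ ≈ 46 MPa (tensile)

Equilibrium of a rigid end plate with no external load gives equal and opposite internal forces ±P in the two members. Since α_{stainless steel} > α_{steel}, heating drives the stainless steel into compression and the steel into tension.
Equating the net (thermal + elastic) strains gives |α₁ − α₂|·ΔT = P·[1/(A₁E₁) + 1/(A₂E₂)].
|α₁ − α₂|·ΔT = 5.9×10⁻⁶ × 86 = 0.0005074.
1/(A₁E₁) + 1/(A₂E₂) = 1/(2225×206×10³) + 1/(1875×192×10³) = 4.96×10⁻⁹ N⁻¹.
So P = 0.0005074 / 4.96×10⁻⁹ = 102.3 kN.
σ_{steel} = P/A₁ = 102300/2225 = 45.98 MPa, tensile.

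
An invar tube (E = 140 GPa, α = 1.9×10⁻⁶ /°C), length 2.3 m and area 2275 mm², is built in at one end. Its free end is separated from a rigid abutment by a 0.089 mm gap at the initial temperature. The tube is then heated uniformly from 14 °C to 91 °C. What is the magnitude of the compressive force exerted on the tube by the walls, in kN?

P ≈ 34.3 kN

Free thermal elongation = αΔT L = 1.9×10⁻⁶ × 77 × 2300 = 0.3365 mm.
After closing the 0.089 mm clearance, 0.3365 − 0.089 = 0.2475 mm of expansion remains to be suppressed by the wall.
That suppressed elongation corresponds to σ = E·Δ/L = 140×10³ × 0.2475/2300 = 15.06 MPa.
P = σA = 15.06 × 2275 = 34.27 kN.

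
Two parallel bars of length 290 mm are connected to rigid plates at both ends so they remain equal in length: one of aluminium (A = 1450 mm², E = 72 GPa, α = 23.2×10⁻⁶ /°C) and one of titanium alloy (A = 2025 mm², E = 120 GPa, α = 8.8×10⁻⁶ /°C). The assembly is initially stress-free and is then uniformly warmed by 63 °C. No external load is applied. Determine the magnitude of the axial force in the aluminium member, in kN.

Both members must finish at the same length. With the larger α, the aluminium tends to over-expand; the plates restrain it, putting the aluminium in compression and the titanium alloy in tension. With no external load the two internal forces are equal and opposite, magnitude P.
Equating the net (thermal + elastic) strains gives |α₁ − α₂|·ΔT = P·[1/(A₁E₁) + 1/(A₂E₂)].
|α₁ − α₂|·ΔT = 14.4×10⁻⁶ × 63 = 0.0009072.
1/(A₁E₁) + 1/(A₂E₂) = 1/(1450×72×10³) + 1/(2025×120×10³) = 1.369×10⁻⁸ N⁻¹.
So P = 0.0009072 / 1.369×10⁻⁸ = 66.25 kN.

P ≈ 66.2 kN (compressive in the aluminium)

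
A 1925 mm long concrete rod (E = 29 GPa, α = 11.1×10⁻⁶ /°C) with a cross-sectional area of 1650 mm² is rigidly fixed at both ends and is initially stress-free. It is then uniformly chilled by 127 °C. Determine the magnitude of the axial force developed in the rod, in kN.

With zero net strain, σ = E·αΔT = 29 GPa × 11.1×10⁻⁶ × 127 = 40.88 MPa.
Axial force P = σA = 40.88 × 1650 = 67450 N = 67.45 kN, tensile.

P ≈ 67.5 kN (tensile)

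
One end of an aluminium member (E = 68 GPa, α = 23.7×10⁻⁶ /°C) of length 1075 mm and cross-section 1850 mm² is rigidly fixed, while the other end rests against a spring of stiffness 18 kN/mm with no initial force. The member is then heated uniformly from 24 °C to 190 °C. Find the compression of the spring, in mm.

δ ≈ 3.67 mm

The unrestrained thermal change is αΔT L = 23.7×10⁻⁶ × 166 × 1075 = 4.229 mm.
Let P be the compressive force at the spring. The member shortens elastically by PL/(AE) and the spring compresses by P/k; together these equal δ_free.
So P = δ_free / [L/(AE) + 1/k] = 4.229 / [ 1075/(1850×68×10³) + 1/(18×10³) ].
P = 4.229 / 6.41×10⁻⁵ = 65980 N.
Spring compression = P/k = 65980/(18×10³) = 3.665 mm.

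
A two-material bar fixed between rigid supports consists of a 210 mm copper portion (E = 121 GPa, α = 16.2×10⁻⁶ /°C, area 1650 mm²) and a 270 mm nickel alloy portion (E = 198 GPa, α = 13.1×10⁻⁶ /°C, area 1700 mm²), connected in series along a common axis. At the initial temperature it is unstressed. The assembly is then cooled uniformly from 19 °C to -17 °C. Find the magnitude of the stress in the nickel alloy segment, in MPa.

σ ≈ 79.3 MPa (tensile)

If the supports were absent, the total length change would be Σ αᵢΔT Lᵢ = 16.2×10⁻⁶×36×210 + 13.1×10⁻⁶×36×270 = 0.2498 mm.
Since the ends are fixed, an axial force P builds up, equal in every segment, with P · Σ Lᵢ/(AᵢEᵢ) = δ_free.
The series flexibility is Σ Lᵢ/(AᵢEᵢ) = 210/(1650×121×10³) + 270/(1700×198×10³) = 1.854×10⁻⁶ mm/N.
So P = 0.2498 / 1.854×10⁻⁶ = 134.7 kN, tensile.
σ_{nickel alloy} = P / A = 134700 / 1700 = 79.26 MPa.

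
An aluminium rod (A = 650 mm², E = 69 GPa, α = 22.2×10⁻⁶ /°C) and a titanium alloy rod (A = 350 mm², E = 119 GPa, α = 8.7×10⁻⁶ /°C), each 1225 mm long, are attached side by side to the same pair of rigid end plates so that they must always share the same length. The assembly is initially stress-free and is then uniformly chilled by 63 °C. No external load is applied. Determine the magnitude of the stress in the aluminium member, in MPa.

Both members must finish at the same length. With the larger α, the aluminium tends to over-contract; the plates restrain it, putting the aluminium in tension and the titanium alloy in compression. With no external load the two internal forces are equal and opposite, magnitude P.
Compatibility of the two members (thermal + elastic change equal): (α₁ − α₂)ΔT = P·[1/(A₁E₁) + 1/(A₂E₂)].
|α₁ − α₂|·ΔT = 13.5×10⁻⁶ × 63 = 0.0008505.
1/(A₁E₁) + 1/(A₂E₂) = 1/(650×69×10³) + 1/(350×119×10³) = 4.631×10⁻⁸ N⁻¹.
P = 0.0008505 / 4.631×10⁻⁸ = 18370 N = 18.37 kN.
σ_{aluminium} = P/A₁ = 18370/650 = 28.26 MPa, tensile.

σ ≈ 28.3 MPa (tensile)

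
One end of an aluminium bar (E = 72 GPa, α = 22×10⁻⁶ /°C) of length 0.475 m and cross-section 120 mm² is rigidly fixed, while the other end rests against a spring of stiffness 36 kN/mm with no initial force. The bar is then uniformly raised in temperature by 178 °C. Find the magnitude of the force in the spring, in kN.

If the spring were absent the bar would lengthen by αΔT L = 22×10⁻⁶ × 178 × 475 = 1.86 mm.
With a force P in the spring, the elastic change of the bar is PL/(AE) and that of the spring is P/k; compatibility requires their sum to equal δ_free.
So P = δ_free / [L/(AE) + 1/k] = 1.86 / [ 475/(120×72×10³) + 1/(36×10³) ].
P = 1.86 / 8.275×10⁻⁵ = 22480 N.

P ≈ 22.5 kN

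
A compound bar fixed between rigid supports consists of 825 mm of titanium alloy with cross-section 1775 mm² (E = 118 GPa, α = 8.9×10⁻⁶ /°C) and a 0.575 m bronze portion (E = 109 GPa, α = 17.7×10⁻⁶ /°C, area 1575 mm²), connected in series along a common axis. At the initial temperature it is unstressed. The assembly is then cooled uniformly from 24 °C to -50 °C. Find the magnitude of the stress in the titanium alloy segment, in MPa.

With the walls removed the bar would change length by δ_free = Σ αᵢΔT Lᵢ = 8.9×10⁻⁶×74×825 + 17.7×10⁻⁶×74×575 = 1.296 mm.
The walls prevent any net length change, so an axial force P (same in every segment) develops. Compatibility: P · Σ Lᵢ/(AᵢEᵢ) = δ_free.
Σ Lᵢ/(AᵢEᵢ) = 825/(1775×118×10³) + 575/(1575×109×10³) = 7.288×10⁻⁶ mm/N.
Hence P = δ_free / Σ(L/AE) = 1.296/7.288×10⁻⁶ = 177.9 kN (tensile).
σ_{titanium alloy} = P / A = 177900 / 1775 = 100.2 MPa.

σ ≈ 100 MPa (tensile)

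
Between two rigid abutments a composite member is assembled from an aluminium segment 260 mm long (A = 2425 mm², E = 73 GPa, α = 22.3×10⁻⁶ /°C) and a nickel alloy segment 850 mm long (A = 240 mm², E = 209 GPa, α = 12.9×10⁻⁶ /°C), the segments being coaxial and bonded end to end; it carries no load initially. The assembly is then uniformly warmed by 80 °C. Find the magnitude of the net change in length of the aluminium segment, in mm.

|ΔL| ≈ 0.357 mm

With the walls removed the bar would change length by δ_free = Σ αᵢΔT Lᵢ = 22.3×10⁻⁶×80×260 + 12.9×10⁻⁶×80×850 = 1.341 mm.
Since the ends are fixed, an axial force P builds up, equal in every segment, with P · Σ Lᵢ/(AᵢEᵢ) = δ_free.
The series flexibility is Σ Lᵢ/(AᵢEᵢ) = 260/(2425×73×10³) + 850/(240×209×10³) = 1.841×10⁻⁵ mm/N.
P = 1.341 / 1.841×10⁻⁵ = 72830 N = 72.83 kN, compressive.
For the aluminium segment, free thermal change = 22.3×10⁻⁶×80×260 = 0.4638 mm and elastic change from P = 72830×260/(2425×73×10³) = 0.107 mm; these oppose, so the net change is 0.357 mm (segment lengthens).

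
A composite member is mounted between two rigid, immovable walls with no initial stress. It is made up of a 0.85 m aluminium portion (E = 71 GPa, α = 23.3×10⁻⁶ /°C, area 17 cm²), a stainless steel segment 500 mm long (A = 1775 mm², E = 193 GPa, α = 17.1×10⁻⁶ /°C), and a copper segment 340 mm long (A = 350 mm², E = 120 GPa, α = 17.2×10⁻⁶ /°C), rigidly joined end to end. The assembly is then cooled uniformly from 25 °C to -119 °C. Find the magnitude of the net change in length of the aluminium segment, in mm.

|ΔL| ≈ 0.762 mm

If the supports were absent, the total length change would be Σ αᵢΔT Lᵢ = 23.3×10⁻⁶×144×850 + 17.1×10⁻⁶×144×500 + 17.2×10⁻⁶×144×340 = 4.925 mm.
The walls prevent any net length change, so an axial force P (same in every segment) develops. Compatibility: P · Σ Lᵢ/(AᵢEᵢ) = δ_free.
The series flexibility is Σ Lᵢ/(AᵢEᵢ) = 850/(1700×71×10³) + 500/(1775×193×10³) + 340/(350×120×10³) = 1.66×10⁻⁵ mm/N.
Hence P = δ_free / Σ(L/AE) = 4.925/1.66×10⁻⁵ = 296.8 kN (tensile).
For the aluminium segment, free thermal change = 23.3×10⁻⁶×144×850 = 2.852 mm and elastic change from P = 296800×850/(1700×71×10³) = 2.09 mm; these oppose, so the net change is 0.762 mm (segment shortens).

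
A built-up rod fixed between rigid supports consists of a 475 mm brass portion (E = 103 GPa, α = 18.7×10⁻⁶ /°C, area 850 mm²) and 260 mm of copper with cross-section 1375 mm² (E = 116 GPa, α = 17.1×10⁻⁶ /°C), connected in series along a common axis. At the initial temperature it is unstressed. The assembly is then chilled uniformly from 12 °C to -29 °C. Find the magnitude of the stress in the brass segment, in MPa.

With the walls removed the bar would change length by δ_free = Σ αᵢΔT Lᵢ = 18.7×10⁻⁶×41×475 + 17.1×10⁻⁶×41×260 = 0.5465 mm.
Since the ends are fixed, an axial force P builds up, equal in every segment, with P · Σ Lᵢ/(AᵢEᵢ) = δ_free.
The series flexibility is Σ Lᵢ/(AᵢEᵢ) = 475/(850×103×10³) + 260/(1375×116×10³) = 7.056×10⁻⁶ mm/N.
P = 0.5465 / 7.056×10⁻⁶ = 77450 N = 77.45 kN, tensile.
σ_{brass} = P / A = 77450 / 850 = 91.12 MPa.

σ ≈ 91.1 MPa (tensile)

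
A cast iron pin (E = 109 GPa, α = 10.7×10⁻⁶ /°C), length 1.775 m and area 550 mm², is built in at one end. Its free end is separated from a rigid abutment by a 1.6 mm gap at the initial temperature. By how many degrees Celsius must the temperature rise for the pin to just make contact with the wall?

The gap closes when αΔT L = 1.6 mm, since the pin is still unstressed at that instant.
So ΔT = g/(αL) = 1.6/(10.7×10⁻⁶ × 1775) = 84.24 °C.

ΔT ≈ 84.2 °C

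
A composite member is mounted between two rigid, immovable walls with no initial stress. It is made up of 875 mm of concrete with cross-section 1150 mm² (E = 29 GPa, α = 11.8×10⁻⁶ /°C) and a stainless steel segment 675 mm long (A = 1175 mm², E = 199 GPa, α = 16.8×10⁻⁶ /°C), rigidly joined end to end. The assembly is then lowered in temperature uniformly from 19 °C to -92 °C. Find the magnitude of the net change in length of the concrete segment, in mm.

Free thermal contraction of the whole bar: Σ αᵢΔT Lᵢ = 11.8×10⁻⁶×111×875 + 16.8×10⁻⁶×111×675 = 2.405 mm.
The walls prevent any net length change, so an axial force P (same in every segment) develops. Compatibility: P · Σ Lᵢ/(AᵢEᵢ) = δ_free.
Σ Lᵢ/(AᵢEᵢ) = 875/(1150×29×10³) + 675/(1175×199×10³) = 2.912×10⁻⁵ mm/N.
Hence P = δ_free / Σ(L/AE) = 2.405/2.912×10⁻⁵ = 82.57 kN (tensile).
For the concrete segment, free thermal change = 11.8×10⁻⁶×111×875 = 1.146 mm and elastic change from P = 82570×875/(1150×29×10³) = 2.166 mm; these oppose, so the net change is 1.02 mm (segment lengthens).

|ΔL| ≈ 1.02 mm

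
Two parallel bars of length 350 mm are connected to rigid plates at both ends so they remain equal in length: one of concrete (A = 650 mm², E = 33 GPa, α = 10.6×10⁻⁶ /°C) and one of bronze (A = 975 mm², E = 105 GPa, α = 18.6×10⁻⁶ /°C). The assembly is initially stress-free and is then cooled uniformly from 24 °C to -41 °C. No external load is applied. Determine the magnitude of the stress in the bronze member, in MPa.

σ ≈ 9.46 MPa (tensile)

Both members must finish at the same length. With the larger α, the bronze tends to over-contract; the plates restrain it, putting the bronze in tension and the concrete in compression. With no external load the two internal forces are equal and opposite, magnitude P.
Compatibility of the two members (thermal + elastic change equal): (α₁ − α₂)ΔT = P·[1/(A₁E₁) + 1/(A₂E₂)].
|α₁ − α₂|·ΔT = 8×10⁻⁶ × 65 = 0.00052.
1/(A₁E₁) + 1/(A₂E₂) = 1/(650×33×10³) + 1/(975×105×10³) = 5.639×10⁻⁸ N⁻¹.
P = 0.00052 / 5.639×10⁻⁸ = 9222 N = 9.222 kN.
σ_{bronze} = P/A₂ = 9222/975 = 9.458 MPa, tensile.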